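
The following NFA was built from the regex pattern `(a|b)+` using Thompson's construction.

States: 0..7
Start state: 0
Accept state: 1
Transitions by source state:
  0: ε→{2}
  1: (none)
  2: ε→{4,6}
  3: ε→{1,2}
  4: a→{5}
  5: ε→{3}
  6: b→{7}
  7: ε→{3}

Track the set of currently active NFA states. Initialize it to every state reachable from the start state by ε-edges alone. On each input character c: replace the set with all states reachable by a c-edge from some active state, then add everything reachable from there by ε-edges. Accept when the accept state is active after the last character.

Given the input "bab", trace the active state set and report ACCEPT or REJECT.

start: ε-closure({0}) = {0,2,4,6}
'b' @ 1: {1,2,3,4,6,7}  [accepting]
'a' @ 2: {1,2,3,4,5,6}  [accepting]
'b' @ 3: {1,2,3,4,6,7}  [accepting]
final: {1,2,3,4,6,7}; accept 1 in set

Answer: ACCEPT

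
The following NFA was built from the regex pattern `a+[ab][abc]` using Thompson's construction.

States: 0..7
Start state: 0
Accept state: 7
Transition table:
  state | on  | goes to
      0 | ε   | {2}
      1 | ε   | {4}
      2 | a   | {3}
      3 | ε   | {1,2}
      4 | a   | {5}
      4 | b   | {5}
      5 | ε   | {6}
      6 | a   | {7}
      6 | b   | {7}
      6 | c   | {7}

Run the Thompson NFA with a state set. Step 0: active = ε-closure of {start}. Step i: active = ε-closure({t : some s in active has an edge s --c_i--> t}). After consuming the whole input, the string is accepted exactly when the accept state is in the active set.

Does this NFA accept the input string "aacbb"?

Answer: REJECT

Derivation:
start: ε-closure({0}) = {0,2}
'a' @ 1: {1,2,3,4}
'a' @ 2: {1,2,3,4,5,6}
'c' @ 3: {7}  ✓accept
'b' @ 4: {}  — state set empty
rest 'b' ignored (set empty)
final: {}; accept 7 not in set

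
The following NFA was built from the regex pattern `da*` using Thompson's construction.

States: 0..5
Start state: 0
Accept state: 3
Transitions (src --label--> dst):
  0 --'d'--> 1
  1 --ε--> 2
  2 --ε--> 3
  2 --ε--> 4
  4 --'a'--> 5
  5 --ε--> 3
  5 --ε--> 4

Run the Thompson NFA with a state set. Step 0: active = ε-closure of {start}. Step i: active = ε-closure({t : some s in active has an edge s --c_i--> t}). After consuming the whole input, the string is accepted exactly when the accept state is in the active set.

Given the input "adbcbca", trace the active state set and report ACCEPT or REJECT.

Answer: REJECT

Steps:
initial (ε-close {0}): {0}
'a' @ 1: {}  — state set empty
rest 'dbcbca' ignored (set empty)
final: {}; accept 3 not in set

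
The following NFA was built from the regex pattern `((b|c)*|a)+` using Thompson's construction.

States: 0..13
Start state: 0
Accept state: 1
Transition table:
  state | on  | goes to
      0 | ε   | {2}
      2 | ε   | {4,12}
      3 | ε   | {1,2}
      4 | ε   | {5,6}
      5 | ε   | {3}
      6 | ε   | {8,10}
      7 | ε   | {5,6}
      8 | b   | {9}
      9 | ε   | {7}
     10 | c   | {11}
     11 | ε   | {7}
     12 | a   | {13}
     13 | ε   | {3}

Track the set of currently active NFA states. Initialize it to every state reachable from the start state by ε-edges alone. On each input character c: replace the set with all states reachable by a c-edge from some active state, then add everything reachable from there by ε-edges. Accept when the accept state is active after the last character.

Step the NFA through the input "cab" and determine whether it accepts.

Answer: ACCEPT

Steps:
S₀ = ε-closure({0}) = {0,1,2,3,4,5,6,8,10,12}
'c' @ 1: {1,2,3,4,5,6,7,8,10,11,12}  [accepting]
'a' @ 2: {1,2,3,4,5,6,8,10,12,13}  [accepting]
'b' @ 3: {1,2,3,4,5,6,7,8,9,10,12}  [accepting]
final: {1,2,3,4,5,6,7,8,9,10,12}; accept 1 in set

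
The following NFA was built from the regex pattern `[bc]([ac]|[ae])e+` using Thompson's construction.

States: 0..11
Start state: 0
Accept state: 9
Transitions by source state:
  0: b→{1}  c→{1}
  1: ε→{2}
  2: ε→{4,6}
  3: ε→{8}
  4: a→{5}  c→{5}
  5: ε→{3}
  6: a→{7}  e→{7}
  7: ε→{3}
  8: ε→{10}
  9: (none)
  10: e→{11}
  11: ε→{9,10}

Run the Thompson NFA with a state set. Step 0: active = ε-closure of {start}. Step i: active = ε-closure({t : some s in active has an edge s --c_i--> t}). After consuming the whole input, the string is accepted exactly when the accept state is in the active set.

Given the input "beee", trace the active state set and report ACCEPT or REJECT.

S₀ = ε-closure({0}) = {0}
'b' @ 1: {1,2,4,6}
'e' @ 2: {3,7,8,10}
'e' @ 3: {9,10,11}  ✓accept
'e' @ 4: {9,10,11}  ✓accept
end set {9,10,11} — state 9 in

Answer: ACCEPT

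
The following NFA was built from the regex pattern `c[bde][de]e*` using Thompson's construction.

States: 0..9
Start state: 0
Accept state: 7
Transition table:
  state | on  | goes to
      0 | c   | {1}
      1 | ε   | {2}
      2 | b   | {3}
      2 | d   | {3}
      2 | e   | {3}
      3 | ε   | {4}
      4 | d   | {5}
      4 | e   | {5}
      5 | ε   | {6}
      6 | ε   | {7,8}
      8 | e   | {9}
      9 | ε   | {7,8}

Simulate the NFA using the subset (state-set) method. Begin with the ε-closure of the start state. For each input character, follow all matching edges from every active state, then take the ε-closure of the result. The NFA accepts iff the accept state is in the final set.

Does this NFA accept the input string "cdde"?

S₀ = ε-closure({0}) = {0}
'c' @ 1: {1,2}
'd' @ 2: {3,4}
'd' @ 3: {5,6,7,8}  [accepting]
'e' @ 4: {7,8,9}  [accepting]
end set {7,8,9} — state 7 in

Answer: ACCEPT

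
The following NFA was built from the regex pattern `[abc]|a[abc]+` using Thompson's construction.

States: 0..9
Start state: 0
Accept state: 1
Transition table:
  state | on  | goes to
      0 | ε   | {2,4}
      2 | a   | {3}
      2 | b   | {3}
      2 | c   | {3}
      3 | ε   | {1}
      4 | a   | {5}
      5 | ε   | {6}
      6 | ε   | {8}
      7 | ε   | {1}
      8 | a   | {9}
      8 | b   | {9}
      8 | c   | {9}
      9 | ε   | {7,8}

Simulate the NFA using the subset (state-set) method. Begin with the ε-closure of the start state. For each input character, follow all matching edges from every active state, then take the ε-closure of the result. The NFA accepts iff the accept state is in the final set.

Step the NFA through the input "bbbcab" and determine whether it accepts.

Answer: REJECT

Derivation:
S₀ = ε-closure({0}) = {0,2,4}
'b' @ 1: {1,3}  (accept∈set)
'b' @ 2: {}  — dead — no transitions
rest 'bcab' ignored (set empty)
end set {} — state 1 not in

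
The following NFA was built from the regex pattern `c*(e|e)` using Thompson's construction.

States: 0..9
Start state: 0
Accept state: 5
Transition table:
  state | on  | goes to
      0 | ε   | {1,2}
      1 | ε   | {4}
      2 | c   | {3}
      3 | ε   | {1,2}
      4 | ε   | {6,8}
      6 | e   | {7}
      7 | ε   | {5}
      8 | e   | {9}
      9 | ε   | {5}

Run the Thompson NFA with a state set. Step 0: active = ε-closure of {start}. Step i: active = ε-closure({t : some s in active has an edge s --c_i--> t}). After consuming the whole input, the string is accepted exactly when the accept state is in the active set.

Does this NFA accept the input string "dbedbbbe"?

Answer: REJECT

Derivation:
S₀ = ε-closure({0}) = {0,1,2,4,6,8}
'd' @ 1: {}  — state set empty
rest 'bedbbbe' ignored (set empty)
end set {} — state 5 not in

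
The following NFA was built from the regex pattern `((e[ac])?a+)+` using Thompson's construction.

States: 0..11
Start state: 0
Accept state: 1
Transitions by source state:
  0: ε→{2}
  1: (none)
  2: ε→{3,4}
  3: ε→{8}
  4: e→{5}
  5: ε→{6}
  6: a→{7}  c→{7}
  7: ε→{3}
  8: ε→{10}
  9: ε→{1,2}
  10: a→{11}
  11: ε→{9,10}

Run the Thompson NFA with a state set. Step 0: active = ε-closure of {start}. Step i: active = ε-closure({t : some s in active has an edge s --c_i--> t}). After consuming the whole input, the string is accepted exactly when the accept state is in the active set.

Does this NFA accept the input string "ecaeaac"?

Answer: REJECT

Steps:
S₀ = ε-closure({0}) = {0,2,3,4,8,10}
'e' @ 1: {5,6}
'c' @ 2: {3,7,8,10}
'a' @ 3: {1,2,3,4,8,9,10,11}  ✓accept
'e' @ 4: {5,6}
'a' @ 5: {3,7,8,10}
'a' @ 6: {1,2,3,4,8,9,10,11}  ✓accept
'c' @ 7: {}  — no active states
final: {}; accept 1 not in set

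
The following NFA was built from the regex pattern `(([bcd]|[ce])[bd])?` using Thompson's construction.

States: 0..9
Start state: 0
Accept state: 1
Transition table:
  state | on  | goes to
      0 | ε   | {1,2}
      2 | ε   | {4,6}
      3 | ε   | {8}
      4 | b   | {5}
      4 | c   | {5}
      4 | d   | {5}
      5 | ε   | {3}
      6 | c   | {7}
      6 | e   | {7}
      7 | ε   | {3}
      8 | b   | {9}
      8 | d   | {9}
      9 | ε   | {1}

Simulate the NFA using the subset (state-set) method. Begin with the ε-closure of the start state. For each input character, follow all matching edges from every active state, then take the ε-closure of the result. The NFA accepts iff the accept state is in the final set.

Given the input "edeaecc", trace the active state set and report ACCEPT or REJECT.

Answer: REJECT

Trace:
initial (ε-close {0}): {0,1,2,4,6}
'e' @ 1: {3,7,8}
'd' @ 2: {1,9}  (accept∈set)
'e' @ 3: {}  — dead — no transitions
rest 'aecc' ignored (set empty)
end set {} — state 1 not in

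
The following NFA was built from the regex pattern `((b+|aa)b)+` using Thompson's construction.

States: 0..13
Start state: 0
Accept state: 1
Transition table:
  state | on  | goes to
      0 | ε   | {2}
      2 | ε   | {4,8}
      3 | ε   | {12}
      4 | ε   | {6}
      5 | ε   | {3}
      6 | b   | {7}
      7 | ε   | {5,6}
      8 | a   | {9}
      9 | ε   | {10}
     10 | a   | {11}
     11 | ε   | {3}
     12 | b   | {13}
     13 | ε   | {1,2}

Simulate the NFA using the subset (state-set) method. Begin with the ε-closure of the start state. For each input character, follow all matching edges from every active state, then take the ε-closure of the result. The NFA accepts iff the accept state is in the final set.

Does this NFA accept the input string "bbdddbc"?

initial (ε-close {0}): {0,2,4,6,8}
'b' @ 1: {3,5,6,7,12}
'b' @ 2: {1,2,3,4,5,6,7,8,12,13}  [accepting]
'd' @ 3: {}  — no active states
rest 'ddbc' ignored (set empty)
final: {}; accept 1 not in set

Answer: REJECT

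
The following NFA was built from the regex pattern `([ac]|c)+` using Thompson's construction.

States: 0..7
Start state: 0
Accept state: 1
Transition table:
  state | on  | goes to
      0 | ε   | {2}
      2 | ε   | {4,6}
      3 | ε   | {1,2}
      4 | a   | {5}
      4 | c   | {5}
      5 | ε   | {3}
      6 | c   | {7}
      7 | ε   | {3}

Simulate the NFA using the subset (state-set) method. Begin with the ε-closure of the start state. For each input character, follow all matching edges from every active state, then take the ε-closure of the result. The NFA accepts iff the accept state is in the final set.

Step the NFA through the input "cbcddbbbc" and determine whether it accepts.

Answer: REJECT

Steps:
initial (ε-close {0}): {0,2,4,6}
'c' @ 1: {1,2,3,4,5,6,7}  ✓accept
'b' @ 2: {}  — no active states
rest 'cddbbbc' ignored (set empty)
end set {} — state 1 not in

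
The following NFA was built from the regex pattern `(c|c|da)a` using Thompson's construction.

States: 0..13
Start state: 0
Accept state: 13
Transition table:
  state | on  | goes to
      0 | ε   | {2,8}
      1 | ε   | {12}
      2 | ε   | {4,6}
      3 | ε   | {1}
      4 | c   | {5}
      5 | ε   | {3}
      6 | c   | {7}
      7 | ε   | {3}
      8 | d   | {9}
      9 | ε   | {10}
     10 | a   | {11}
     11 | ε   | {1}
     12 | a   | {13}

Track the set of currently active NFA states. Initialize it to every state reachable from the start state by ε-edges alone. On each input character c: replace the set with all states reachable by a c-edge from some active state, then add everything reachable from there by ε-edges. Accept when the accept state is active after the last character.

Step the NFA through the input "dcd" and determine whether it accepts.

Answer: REJECT

Derivation:
start: ε-closure({0}) = {0,2,4,6,8}
'd' @ 1: {9,10}
'c' @ 2: {}  — state set empty
rest 'd' ignored (set empty)
end set {} — state 13 not in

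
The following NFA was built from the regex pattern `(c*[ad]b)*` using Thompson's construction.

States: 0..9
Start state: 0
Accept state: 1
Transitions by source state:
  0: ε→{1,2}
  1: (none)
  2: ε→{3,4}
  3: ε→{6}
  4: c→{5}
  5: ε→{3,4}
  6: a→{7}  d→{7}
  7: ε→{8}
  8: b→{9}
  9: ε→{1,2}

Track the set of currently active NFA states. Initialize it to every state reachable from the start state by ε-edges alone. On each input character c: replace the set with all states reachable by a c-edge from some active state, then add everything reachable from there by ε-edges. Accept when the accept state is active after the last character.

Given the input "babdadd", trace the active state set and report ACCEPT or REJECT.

initial (ε-close {0}): {0,1,2,3,4,6}
'b' @ 1: {}  — dead — no transitions
rest 'abdadd' ignored (set empty)
final: {}; accept 1 not in set

Answer: REJECT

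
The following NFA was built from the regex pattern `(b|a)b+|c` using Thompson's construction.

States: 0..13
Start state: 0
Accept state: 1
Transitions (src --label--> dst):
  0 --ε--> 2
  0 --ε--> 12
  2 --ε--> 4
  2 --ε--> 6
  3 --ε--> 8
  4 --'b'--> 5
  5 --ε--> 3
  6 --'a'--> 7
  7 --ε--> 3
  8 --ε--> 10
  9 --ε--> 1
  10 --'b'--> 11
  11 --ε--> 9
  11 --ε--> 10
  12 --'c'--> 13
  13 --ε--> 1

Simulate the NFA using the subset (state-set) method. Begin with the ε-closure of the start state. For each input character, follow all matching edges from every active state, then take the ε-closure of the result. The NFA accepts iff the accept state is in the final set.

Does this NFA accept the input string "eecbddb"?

Answer: REJECT

Steps:
S₀ = ε-closure({0}) = {0,2,4,6,12}
'e' @ 1: {}  — dead — no transitions
rest 'ecbddb' ignored (set empty)
end set {} — state 1 not in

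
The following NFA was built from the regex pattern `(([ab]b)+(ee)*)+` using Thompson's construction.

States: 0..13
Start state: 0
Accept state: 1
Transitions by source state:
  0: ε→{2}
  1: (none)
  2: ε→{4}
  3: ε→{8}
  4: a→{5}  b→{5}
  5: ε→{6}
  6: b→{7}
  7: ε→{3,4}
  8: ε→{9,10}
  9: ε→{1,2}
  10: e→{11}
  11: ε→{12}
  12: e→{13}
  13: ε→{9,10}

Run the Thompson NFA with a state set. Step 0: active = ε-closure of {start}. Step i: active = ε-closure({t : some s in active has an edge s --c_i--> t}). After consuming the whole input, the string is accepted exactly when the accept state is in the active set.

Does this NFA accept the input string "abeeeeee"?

Answer: ACCEPT

Derivation:
initial (ε-close {0}): {0,2,4}
'a' @ 1: {5,6}
'b' @ 2: {1,2,3,4,7,8,9,10}  ✓accept
'e' @ 3: {11,12}
'e' @ 4: {1,2,4,9,10,13}  ✓accept
'e' @ 5: {11,12}
'e' @ 6: {1,2,4,9,10,13}  ✓accept
'e' @ 7: {11,12}
'e' @ 8: {1,2,4,9,10,13}  ✓accept
after full input: {1,2,4,9,10,13}  (accept=1 in)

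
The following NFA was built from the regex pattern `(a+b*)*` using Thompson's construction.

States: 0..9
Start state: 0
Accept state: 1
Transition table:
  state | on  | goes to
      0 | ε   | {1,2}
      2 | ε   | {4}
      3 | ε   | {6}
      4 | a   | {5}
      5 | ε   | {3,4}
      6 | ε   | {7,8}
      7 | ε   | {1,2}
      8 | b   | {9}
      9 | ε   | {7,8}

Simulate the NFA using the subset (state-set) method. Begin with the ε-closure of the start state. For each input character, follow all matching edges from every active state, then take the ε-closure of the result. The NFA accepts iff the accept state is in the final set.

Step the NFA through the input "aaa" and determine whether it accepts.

Answer: ACCEPT

Steps:
start: ε-closure({0}) = {0,1,2,4}
'a' @ 1: {1,2,3,4,5,6,7,8}  (accept∈set)
'a' @ 2: {1,2,3,4,5,6,7,8}  (accept∈set)
'a' @ 3: {1,2,3,4,5,6,7,8}  (accept∈set)
final: {1,2,3,4,5,6,7,8}; accept 1 in set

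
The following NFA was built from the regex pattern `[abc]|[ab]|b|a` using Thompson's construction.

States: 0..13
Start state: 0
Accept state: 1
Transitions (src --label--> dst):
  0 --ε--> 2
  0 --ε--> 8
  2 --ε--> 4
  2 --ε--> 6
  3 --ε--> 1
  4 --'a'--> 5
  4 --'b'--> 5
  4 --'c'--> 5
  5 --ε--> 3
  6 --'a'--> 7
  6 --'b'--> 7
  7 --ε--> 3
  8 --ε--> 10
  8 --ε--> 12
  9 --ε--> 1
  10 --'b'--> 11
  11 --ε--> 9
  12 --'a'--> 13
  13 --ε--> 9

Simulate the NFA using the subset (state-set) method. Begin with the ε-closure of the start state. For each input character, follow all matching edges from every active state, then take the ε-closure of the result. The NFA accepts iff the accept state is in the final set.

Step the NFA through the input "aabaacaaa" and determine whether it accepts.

initial (ε-close {0}): {0,2,4,6,8,10,12}
'a' @ 1: {1,3,5,7,9,13}  ✓accept
'a' @ 2: {}  — dead — no transitions
rest 'baacaaa' ignored (set empty)
after full input: {}  (accept=1 not in)

Answer: REJECT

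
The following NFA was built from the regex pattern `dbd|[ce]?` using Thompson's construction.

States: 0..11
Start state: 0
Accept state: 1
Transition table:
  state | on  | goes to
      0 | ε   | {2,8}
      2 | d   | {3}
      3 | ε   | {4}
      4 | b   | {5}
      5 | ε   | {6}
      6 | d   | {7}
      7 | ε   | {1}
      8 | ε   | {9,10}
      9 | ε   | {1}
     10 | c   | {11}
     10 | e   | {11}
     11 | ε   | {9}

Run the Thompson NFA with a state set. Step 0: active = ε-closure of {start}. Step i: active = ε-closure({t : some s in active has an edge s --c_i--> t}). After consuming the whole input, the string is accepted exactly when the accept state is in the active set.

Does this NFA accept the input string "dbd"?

Answer: ACCEPT

Trace:
S₀ = ε-closure({0}) = {0,1,2,8,9,10}
'd' @ 1: {3,4}
'b' @ 2: {5,6}
'd' @ 3: {1,7}  [accepting]
final: {1,7}; accept 1 in set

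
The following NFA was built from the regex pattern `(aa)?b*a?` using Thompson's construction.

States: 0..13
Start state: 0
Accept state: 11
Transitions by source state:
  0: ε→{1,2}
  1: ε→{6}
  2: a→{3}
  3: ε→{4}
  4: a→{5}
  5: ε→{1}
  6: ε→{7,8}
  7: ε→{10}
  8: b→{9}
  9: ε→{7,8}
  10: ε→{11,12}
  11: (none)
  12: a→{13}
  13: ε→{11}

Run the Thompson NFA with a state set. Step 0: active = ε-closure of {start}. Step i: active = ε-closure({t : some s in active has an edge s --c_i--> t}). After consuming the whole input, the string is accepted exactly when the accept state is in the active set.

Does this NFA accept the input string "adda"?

Answer: REJECT

Steps:
initial (ε-close {0}): {0,1,2,6,7,8,10,11,12}
'a' @ 1: {3,4,11,13}  [accepting]
'd' @ 2: {}  — state set empty
rest 'da' ignored (set empty)
final: {}; accept 11 not in set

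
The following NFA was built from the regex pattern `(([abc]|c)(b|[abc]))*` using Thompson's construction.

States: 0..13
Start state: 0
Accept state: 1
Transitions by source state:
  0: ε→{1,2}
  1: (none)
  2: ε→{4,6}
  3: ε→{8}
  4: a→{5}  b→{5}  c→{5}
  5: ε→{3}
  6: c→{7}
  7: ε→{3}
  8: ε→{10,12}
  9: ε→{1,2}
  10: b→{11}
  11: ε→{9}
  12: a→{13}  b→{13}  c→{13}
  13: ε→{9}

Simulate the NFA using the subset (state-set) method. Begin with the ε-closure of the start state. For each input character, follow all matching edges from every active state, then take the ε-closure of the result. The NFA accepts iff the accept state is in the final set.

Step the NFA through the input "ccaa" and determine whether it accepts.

start: ε-closure({0}) = {0,1,2,4,6}
'c' @ 1: {3,5,7,8,10,12}
'c' @ 2: {1,2,4,6,9,13}  [accepting]
'a' @ 3: {3,5,8,10,12}
'a' @ 4: {1,2,4,6,9,13}  [accepting]
end set {1,2,4,6,9,13} — state 1 in

Answer: ACCEPT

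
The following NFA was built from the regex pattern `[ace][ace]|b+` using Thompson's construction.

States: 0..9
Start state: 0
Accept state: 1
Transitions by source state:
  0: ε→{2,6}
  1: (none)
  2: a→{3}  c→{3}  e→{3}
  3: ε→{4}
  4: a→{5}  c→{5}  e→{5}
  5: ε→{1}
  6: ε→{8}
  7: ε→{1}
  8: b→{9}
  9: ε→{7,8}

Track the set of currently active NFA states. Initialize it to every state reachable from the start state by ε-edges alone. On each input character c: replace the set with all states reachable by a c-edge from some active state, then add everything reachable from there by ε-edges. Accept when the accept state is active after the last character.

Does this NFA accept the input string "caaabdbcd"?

initial (ε-close {0}): {0,2,6,8}
'c' @ 1: {3,4}
'a' @ 2: {1,5}  (accept∈set)
'a' @ 3: {}  — no active states
rest 'abdbcd' ignored (set empty)
end set {} — state 1 not in

Answer: REJECT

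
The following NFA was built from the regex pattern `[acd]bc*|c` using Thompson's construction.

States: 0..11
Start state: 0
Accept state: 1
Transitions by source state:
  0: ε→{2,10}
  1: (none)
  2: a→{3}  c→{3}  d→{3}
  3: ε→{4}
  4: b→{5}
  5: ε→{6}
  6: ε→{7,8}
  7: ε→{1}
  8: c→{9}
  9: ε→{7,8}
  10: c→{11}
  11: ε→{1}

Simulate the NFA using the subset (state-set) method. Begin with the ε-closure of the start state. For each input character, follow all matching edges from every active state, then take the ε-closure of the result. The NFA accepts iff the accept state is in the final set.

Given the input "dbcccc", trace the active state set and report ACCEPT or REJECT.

initial (ε-close {0}): {0,2,10}
'd' @ 1: {3,4}
'b' @ 2: {1,5,6,7,8}  ✓accept
'c' @ 3: {1,7,8,9}  ✓accept
'c' @ 4: {1,7,8,9}  ✓accept
'c' @ 5: {1,7,8,9}  ✓accept
'c' @ 6: {1,7,8,9}  ✓accept
end set {1,7,8,9} — state 1 in

Answer: ACCEPT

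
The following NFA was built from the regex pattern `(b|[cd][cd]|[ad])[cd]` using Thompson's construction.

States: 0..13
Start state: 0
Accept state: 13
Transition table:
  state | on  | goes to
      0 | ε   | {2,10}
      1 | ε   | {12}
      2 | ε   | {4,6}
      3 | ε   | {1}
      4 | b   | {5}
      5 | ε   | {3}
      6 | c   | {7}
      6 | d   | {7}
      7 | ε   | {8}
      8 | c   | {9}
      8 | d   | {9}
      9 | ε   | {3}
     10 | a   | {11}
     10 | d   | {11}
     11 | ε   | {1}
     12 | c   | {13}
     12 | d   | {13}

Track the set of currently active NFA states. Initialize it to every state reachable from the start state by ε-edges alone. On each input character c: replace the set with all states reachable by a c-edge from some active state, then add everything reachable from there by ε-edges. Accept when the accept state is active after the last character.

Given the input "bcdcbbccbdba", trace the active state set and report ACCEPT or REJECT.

Answer: REJECT

Derivation:
initial (ε-close {0}): {0,2,4,6,10}
'b' @ 1: {1,3,5,12}
'c' @ 2: {13}  [accepting]
'd' @ 3: {}  — dead — no transitions
rest 'cbbccbdba' ignored (set empty)
after full input: {}  (accept=13 not in)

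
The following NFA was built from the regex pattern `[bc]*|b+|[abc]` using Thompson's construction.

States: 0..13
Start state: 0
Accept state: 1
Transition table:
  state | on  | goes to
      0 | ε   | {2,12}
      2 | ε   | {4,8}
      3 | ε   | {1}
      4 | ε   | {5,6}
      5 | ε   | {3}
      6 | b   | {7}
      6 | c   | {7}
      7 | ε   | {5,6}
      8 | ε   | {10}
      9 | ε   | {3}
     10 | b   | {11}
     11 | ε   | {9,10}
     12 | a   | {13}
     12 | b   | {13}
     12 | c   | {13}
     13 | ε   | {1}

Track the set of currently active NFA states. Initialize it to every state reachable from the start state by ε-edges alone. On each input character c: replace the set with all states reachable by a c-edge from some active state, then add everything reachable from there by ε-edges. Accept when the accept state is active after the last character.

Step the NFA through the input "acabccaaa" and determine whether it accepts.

Answer: REJECT

Derivation:
initial (ε-close {0}): {0,1,2,3,4,5,6,8,10,12}
'a' @ 1: {1,13}  ✓accept
'c' @ 2: {}  — state set empty
rest 'abccaaa' ignored (set empty)
end set {} — state 1 not in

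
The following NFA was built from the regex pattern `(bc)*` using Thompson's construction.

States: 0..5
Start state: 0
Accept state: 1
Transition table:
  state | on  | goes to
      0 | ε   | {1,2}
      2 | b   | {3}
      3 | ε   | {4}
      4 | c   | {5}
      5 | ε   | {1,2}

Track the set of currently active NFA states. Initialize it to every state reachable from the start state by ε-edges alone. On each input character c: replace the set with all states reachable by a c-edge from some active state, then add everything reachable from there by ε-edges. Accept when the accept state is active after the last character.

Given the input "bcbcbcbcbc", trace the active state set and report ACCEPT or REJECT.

S₀ = ε-closure({0}) = {0,1,2}
'b' @ 1: {3,4}
'c' @ 2: {1,2,5}  [accepting]
'b' @ 3: {3,4}
'c' @ 4: {1,2,5}  [accepting]
'b' @ 5: {3,4}
'c' @ 6: {1,2,5}  [accepting]
'b' @ 7: {3,4}
'c' @ 8: {1,2,5}  [accepting]
'b' @ 9: {3,4}
'c' @ 10: {1,2,5}  [accepting]
final: {1,2,5}; accept 1 in set

Answer: ACCEPT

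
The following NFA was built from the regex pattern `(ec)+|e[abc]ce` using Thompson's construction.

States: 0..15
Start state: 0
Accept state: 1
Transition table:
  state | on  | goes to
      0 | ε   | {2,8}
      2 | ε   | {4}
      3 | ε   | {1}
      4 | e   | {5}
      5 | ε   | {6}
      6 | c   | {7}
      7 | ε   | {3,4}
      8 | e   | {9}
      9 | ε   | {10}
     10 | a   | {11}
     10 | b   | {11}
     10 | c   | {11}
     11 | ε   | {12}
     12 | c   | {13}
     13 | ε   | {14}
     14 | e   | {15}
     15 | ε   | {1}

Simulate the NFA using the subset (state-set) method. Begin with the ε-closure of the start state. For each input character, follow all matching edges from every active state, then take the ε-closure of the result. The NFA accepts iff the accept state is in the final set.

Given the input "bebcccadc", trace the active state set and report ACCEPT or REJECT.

initial (ε-close {0}): {0,2,4,8}
'b' @ 1: {}  — state set empty
rest 'ebcccadc' ignored (set empty)
final: {}; accept 1 not in set

Answer: REJECT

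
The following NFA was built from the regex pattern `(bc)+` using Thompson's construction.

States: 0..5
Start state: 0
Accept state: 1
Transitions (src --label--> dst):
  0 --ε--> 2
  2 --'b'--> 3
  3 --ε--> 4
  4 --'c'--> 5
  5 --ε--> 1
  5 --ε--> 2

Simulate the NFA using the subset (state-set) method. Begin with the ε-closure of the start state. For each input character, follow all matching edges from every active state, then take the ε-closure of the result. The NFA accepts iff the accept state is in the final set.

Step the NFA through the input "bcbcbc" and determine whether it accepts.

initial (ε-close {0}): {0,2}
'b' @ 1: {3,4}
'c' @ 2: {1,2,5}  ✓accept
'b' @ 3: {3,4}
'c' @ 4: {1,2,5}  ✓accept
'b' @ 5: {3,4}
'c' @ 6: {1,2,5}  ✓accept
after full input: {1,2,5}  (accept=1 in)

Answer: ACCEPT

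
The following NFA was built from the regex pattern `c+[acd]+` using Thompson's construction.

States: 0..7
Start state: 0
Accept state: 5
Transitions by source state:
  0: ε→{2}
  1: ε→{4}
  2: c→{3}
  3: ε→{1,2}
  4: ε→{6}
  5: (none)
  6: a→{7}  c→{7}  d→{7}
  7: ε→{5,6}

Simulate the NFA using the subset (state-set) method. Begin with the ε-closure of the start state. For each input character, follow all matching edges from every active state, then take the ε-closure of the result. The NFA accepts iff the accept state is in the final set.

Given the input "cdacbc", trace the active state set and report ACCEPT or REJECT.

Answer: REJECT

Steps:
initial (ε-close {0}): {0,2}
'c' @ 1: {1,2,3,4,6}
'd' @ 2: {5,6,7}  (accept∈set)
'a' @ 3: {5,6,7}  (accept∈set)
'c' @ 4: {5,6,7}  (accept∈set)
'b' @ 5: {}  — no active states
rest 'c' ignored (set empty)
after full input: {}  (accept=5 not in)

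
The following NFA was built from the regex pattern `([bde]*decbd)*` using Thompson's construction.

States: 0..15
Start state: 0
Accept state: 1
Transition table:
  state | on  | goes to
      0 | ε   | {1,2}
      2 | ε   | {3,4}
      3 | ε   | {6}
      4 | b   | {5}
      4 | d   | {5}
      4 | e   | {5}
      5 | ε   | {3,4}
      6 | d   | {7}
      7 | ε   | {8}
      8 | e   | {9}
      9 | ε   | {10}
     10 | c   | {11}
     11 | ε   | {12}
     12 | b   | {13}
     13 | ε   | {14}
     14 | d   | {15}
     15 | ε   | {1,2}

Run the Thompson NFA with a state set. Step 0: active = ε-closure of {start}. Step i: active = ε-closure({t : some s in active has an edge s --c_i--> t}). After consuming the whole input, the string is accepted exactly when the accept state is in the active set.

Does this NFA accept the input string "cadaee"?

start: ε-closure({0}) = {0,1,2,3,4,6}
'c' @ 1: {}  — state set empty
rest 'adaee' ignored (set empty)
after full input: {}  (accept=1 not in)

Answer: REJECT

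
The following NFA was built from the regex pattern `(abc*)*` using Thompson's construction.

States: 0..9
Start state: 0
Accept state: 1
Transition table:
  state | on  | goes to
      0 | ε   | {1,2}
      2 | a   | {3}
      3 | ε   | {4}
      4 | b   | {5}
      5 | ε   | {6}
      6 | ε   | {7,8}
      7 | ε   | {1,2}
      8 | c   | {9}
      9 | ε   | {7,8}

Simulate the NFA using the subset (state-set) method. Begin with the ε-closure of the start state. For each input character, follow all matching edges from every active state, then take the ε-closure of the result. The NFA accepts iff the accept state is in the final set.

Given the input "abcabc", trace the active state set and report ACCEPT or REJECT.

start: ε-closure({0}) = {0,1,2}
'a' @ 1: {3,4}
'b' @ 2: {1,2,5,6,7,8}  [accepting]
'c' @ 3: {1,2,7,8,9}  [accepting]
'a' @ 4: {3,4}
'b' @ 5: {1,2,5,6,7,8}  [accepting]
'c' @ 6: {1,2,7,8,9}  [accepting]
end set {1,2,7,8,9} — state 1 in

Answer: ACCEPT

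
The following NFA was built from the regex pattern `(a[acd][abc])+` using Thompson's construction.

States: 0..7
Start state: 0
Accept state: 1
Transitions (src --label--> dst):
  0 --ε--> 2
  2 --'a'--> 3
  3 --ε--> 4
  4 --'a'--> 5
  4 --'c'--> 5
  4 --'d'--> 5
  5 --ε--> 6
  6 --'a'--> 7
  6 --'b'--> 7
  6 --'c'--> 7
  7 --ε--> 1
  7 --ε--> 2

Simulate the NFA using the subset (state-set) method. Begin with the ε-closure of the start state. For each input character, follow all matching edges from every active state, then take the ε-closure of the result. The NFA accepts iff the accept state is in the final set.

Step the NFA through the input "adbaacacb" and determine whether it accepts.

Answer: ACCEPT

Trace:
initial (ε-close {0}): {0,2}
'a' @ 1: {3,4}
'd' @ 2: {5,6}
'b' @ 3: {1,2,7}  [accepting]
'a' @ 4: {3,4}
'a' @ 5: {5,6}
'c' @ 6: {1,2,7}  [accepting]
'a' @ 7: {3,4}
'c' @ 8: {5,6}
'b' @ 9: {1,2,7}  [accepting]
end set {1,2,7} — state 1 in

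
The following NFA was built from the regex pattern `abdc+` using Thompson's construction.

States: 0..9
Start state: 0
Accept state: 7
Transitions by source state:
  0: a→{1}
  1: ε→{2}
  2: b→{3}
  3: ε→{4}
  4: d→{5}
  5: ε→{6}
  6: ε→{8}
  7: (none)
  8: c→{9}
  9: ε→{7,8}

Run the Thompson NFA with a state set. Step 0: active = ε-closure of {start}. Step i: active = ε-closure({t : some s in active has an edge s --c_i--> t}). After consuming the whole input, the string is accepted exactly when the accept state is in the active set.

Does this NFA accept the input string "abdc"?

Answer: ACCEPT

Trace:
initial (ε-close {0}): {0}
'a' @ 1: {1,2}
'b' @ 2: {3,4}
'd' @ 3: {5,6,8}
'c' @ 4: {7,8,9}  (accept∈set)
after full input: {7,8,9}  (accept=7 in)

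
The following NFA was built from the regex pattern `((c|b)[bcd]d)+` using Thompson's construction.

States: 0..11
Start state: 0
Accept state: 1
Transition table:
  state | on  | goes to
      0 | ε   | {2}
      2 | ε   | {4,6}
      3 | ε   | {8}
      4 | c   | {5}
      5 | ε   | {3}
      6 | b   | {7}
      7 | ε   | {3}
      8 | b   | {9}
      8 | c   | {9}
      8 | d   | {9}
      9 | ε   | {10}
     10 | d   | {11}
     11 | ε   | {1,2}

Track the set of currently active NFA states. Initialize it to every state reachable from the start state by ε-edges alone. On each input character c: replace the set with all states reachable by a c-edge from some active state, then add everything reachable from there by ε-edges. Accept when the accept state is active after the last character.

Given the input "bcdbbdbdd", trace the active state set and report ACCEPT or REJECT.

S₀ = ε-closure({0}) = {0,2,4,6}
'b' @ 1: {3,7,8}
'c' @ 2: {9,10}
'd' @ 3: {1,2,4,6,11}  (accept∈set)
'b' @ 4: {3,7,8}
'b' @ 5: {9,10}
'd' @ 6: {1,2,4,6,11}  (accept∈set)
'b' @ 7: {3,7,8}
'd' @ 8: {9,10}
'd' @ 9: {1,2,4,6,11}  (accept∈set)
end set {1,2,4,6,11} — state 1 in

Answer: ACCEPT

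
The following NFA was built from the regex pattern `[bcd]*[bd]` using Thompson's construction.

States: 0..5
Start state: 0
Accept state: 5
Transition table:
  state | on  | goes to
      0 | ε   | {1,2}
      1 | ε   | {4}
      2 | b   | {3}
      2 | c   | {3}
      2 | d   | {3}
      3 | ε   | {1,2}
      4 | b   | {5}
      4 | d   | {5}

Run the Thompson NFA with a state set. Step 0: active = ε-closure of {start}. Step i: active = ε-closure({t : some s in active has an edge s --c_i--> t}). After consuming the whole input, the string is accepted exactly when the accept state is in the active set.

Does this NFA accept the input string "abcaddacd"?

Answer: REJECT

Derivation:
initial (ε-close {0}): {0,1,2,4}
'a' @ 1: {}  — state set empty
rest 'bcaddacd' ignored (set empty)
after full input: {}  (accept=5 not in)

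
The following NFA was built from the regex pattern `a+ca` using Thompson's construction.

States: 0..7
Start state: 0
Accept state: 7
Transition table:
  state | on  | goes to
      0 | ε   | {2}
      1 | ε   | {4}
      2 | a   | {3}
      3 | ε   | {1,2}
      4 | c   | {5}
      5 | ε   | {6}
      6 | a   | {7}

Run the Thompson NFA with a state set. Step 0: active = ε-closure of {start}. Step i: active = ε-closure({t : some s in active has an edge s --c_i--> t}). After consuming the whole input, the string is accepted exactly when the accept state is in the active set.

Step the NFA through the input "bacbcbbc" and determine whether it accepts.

Answer: REJECT

Steps:
start: ε-closure({0}) = {0,2}
'b' @ 1: {}  — dead — no transitions
rest 'acbcbbc' ignored (set empty)
after full input: {}  (accept=7 not in)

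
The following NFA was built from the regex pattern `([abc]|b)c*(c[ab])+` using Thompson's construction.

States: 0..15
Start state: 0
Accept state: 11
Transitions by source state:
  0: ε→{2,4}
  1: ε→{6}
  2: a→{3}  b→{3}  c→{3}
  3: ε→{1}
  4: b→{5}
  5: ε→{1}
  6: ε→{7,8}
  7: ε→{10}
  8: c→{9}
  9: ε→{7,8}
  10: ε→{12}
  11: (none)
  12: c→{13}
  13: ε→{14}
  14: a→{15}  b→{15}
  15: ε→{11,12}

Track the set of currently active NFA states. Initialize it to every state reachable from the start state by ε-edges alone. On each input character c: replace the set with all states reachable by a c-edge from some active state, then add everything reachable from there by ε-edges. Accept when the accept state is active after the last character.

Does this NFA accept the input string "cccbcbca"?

Answer: ACCEPT

Trace:
S₀ = ε-closure({0}) = {0,2,4}
'c' @ 1: {1,3,6,7,8,10,12}
'c' @ 2: {7,8,9,10,12,13,14}
'c' @ 3: {7,8,9,10,12,13,14}
'b' @ 4: {11,12,15}  ✓accept
'c' @ 5: {13,14}
'b' @ 6: {11,12,15}  ✓accept
'c' @ 7: {13,14}
'a' @ 8: {11,12,15}  ✓accept
final: {11,12,15}; accept 11 in set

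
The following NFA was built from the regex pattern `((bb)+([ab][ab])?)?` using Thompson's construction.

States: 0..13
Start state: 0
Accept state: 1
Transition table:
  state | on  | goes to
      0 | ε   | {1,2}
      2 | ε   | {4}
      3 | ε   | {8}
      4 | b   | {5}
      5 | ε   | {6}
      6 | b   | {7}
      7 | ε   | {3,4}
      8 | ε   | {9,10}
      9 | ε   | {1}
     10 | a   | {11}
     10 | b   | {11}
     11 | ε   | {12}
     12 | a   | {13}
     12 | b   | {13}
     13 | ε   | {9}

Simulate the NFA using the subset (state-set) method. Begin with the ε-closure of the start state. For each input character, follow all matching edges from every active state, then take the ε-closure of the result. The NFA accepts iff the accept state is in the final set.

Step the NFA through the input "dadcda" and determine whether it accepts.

initial (ε-close {0}): {0,1,2,4}
'd' @ 1: {}  — no active states
rest 'adcda' ignored (set empty)
final: {}; accept 1 not in set

Answer: REJECT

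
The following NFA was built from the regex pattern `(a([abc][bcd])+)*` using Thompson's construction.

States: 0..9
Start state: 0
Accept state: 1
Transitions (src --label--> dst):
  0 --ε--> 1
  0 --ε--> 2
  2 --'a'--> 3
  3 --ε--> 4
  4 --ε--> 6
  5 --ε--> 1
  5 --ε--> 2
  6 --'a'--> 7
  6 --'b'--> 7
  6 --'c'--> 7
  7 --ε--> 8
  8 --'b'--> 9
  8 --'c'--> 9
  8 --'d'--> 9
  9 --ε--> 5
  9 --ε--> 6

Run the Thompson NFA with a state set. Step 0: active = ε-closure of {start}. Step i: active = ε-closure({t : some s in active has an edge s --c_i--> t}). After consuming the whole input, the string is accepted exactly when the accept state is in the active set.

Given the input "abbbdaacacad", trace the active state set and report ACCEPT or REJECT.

S₀ = ε-closure({0}) = {0,1,2}
'a' @ 1: {3,4,6}
'b' @ 2: {7,8}
'b' @ 3: {1,2,5,6,9}  (accept∈set)
'b' @ 4: {7,8}
'd' @ 5: {1,2,5,6,9}  (accept∈set)
'a' @ 6: {3,4,6,7,8}
'a' @ 7: {7,8}
'c' @ 8: {1,2,5,6,9}  (accept∈set)
'a' @ 9: {3,4,6,7,8}
'c' @ 10: {1,2,5,6,7,8,9}  (accept∈set)
'a' @ 11: {3,4,6,7,8}
'd' @ 12: {1,2,5,6,9}  (accept∈set)
after full input: {1,2,5,6,9}  (accept=1 in)

Answer: ACCEPT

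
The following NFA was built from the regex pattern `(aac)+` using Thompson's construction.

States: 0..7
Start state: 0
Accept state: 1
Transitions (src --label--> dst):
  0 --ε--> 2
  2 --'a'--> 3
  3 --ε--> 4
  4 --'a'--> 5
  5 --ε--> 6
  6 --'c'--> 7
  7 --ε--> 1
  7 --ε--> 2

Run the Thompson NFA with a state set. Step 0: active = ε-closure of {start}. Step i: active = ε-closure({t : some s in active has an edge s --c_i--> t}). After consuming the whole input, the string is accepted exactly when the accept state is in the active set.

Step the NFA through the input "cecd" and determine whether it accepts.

Answer: REJECT

Trace:
S₀ = ε-closure({0}) = {0,2}
'c' @ 1: {}  — no active states
rest 'ecd' ignored (set empty)
end set {} — state 1 not in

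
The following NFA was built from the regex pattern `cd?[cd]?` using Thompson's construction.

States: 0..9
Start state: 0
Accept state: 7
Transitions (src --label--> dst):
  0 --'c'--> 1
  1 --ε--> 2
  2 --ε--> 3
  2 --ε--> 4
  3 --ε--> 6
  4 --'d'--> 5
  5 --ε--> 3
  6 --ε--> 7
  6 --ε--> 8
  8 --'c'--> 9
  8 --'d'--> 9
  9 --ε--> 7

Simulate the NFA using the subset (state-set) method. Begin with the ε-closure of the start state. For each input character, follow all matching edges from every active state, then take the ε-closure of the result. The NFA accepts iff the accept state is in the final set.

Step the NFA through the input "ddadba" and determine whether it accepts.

Answer: REJECT

Steps:
start: ε-closure({0}) = {0}
'd' @ 1: {}  — state set empty
rest 'dadba' ignored (set empty)
end set {} — state 7 not in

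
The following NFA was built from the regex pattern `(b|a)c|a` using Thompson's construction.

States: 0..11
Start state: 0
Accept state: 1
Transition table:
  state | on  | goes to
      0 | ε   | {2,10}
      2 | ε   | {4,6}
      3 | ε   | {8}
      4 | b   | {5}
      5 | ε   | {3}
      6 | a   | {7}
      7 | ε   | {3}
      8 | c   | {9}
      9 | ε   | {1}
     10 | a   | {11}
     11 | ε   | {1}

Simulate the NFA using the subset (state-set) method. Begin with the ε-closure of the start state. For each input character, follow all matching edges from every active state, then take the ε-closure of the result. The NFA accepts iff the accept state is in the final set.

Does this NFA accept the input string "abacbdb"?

start: ε-closure({0}) = {0,2,4,6,10}
'a' @ 1: {1,3,7,8,11}  [accepting]
'b' @ 2: {}  — dead — no transitions
rest 'acbdb' ignored (set empty)
after full input: {}  (accept=1 not in)

Answer: REJECT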